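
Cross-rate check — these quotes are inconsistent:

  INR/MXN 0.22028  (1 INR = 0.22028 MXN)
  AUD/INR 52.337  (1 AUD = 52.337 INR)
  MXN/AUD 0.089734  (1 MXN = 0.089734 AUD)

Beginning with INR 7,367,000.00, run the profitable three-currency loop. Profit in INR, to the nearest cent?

Profitable loop is INR → MXN → AUD → INR:
INR 7,367,000.00 × 0.22028 = MXN 1,622,802.76
MXN 1,622,802.76 × 0.089734 = AUD 145,620.58
AUD 145,620.58 × 52.337 = INR 7,621,344.45
Profit = INR 7,621,344.45 − INR 7,367,000.00

Profit: INR 254,344.45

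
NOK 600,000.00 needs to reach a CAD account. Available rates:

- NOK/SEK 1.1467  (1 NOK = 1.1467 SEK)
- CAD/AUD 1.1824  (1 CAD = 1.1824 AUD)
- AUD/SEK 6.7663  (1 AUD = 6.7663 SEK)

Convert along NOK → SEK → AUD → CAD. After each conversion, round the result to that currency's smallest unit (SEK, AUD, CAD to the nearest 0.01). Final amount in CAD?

NOK 600,000.00 × 1.1467 = SEK 688,020.00
SEK 688,020.00 ÷ 6.7663 = AUD 101,683.34
AUD 101,683.34 ÷ 1.1824 = CAD 85,997.41

CAD 85,997.41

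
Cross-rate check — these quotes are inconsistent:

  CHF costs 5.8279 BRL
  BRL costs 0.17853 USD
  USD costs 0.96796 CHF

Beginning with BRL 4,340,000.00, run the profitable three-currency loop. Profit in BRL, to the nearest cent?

Profit: BRL 30,895.63

Profitable loop is BRL → USD → CHF → BRL:
BRL 4,340,000.00 × 0.17853 = USD 774,820.20
USD 774,820.20 × 0.96796 = CHF 749,994.96
CHF 749,994.96 × 5.8279 = BRL 4,370,895.63
Profit = BRL 4,370,895.63 − BRL 4,340,000.00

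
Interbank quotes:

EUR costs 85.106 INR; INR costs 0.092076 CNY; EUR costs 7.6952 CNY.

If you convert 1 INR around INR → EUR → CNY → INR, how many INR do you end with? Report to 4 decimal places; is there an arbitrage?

0.9820 (arbitrage exists)

Around INR → EUR → CNY → INR: 1 ÷ 85.106 × 7.6952 ÷ 0.092076 = 0.982004
Product < 1; profitable direction is INR → CNY → EUR → INR.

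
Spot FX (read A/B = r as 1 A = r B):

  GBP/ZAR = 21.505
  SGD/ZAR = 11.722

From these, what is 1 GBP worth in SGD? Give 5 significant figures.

1 GBP × 21.505 = 21.505 ZAR
21.505 ZAR ÷ 11.722 = 1.83458 SGD

GBP/SGD = 1.8346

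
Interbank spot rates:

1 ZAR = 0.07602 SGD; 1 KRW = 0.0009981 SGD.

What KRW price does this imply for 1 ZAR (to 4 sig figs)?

1 ZAR × 0.07602 = 0.07602 SGD
0.07602 SGD ÷ 0.0009981 = 76.1647 KRW

ZAR/KRW = 76.16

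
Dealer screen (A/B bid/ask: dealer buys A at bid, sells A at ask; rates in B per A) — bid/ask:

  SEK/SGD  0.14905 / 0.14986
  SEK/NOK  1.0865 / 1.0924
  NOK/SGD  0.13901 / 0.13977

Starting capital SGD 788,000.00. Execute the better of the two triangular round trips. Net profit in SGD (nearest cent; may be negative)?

Best loop SGD → SEK → NOK → SGD:
SGD 788,000.00 ÷ 0.14986 (buy SEK at ask) = SEK 5,258,241.02
SEK 5,258,241.02 × 1.0865 (sell SEK at bid) = NOK 5,713,078.87
NOK 5,713,078.87 × 0.13901 (sell NOK at bid) = SGD 794,175.09

Net profit: SGD 6,175.09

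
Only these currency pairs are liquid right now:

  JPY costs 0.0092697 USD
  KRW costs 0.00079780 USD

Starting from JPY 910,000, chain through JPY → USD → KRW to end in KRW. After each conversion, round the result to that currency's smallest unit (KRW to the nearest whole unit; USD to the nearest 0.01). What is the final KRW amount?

JPY 910,000 × 0.0092697 = USD 8,435.43
USD 8,435.43 ÷ 0.00079780 = KRW 10,573,364

KRW 10,573,364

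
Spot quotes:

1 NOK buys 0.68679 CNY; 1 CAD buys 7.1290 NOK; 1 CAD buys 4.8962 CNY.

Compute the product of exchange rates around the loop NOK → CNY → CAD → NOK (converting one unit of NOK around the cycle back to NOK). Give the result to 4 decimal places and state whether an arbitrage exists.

1.0000 (no arbitrage)

Around NOK → CNY → CAD → NOK: 1 × 0.68679 ÷ 4.8962 × 7.1290 = 0.999985
Product ≈ 1 (deviation 0.002%, within rounding noise).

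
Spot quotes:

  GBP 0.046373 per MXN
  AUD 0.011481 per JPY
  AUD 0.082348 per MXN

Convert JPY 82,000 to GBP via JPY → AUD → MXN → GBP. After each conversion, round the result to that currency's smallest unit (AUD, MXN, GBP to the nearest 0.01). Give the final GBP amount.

JPY 82,000 × 0.011481 = AUD 941.44
AUD 941.44 ÷ 0.082348 = MXN 11,432.46
MXN 11,432.46 × 0.046373 = GBP 530.16

GBP 530.16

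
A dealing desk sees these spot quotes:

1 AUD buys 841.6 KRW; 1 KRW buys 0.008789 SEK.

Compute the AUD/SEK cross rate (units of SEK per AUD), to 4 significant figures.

1 AUD × 841.6 = 841.6 KRW
841.6 KRW × 0.008789 = 7.39682 SEK

AUD/SEK = 7.397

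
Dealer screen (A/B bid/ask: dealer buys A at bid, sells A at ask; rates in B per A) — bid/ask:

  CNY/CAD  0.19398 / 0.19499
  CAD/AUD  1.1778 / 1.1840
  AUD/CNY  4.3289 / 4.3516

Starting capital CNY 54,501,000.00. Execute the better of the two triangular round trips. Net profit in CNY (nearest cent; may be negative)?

Net result: CNY -252,034.46 (no profitable arbitrage after spreads)

Best loop CNY → AUD → CAD → CNY:
CNY 54,501,000.00 ÷ 4.3516 (buy AUD at ask) = AUD 12,524,358.86
AUD 12,524,358.86 ÷ 1.1840 (buy CAD at ask) = CAD 10,578,005.79
CAD 10,578,005.79 ÷ 0.19499 (buy CNY at ask) = CNY 54,248,965.54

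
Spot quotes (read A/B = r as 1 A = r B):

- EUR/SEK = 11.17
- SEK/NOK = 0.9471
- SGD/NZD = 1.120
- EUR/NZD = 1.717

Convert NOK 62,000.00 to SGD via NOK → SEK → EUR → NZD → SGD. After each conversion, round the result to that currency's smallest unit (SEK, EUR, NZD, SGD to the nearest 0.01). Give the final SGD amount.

SGD 8,984.53

NOK 62,000.00 ÷ 0.9471 = SEK 65,462.99
SEK 65,462.99 ÷ 11.17 = EUR 5,860.61
EUR 5,860.61 × 1.717 = NZD 10,062.67
NZD 10,062.67 ÷ 1.120 = SGD 8,984.53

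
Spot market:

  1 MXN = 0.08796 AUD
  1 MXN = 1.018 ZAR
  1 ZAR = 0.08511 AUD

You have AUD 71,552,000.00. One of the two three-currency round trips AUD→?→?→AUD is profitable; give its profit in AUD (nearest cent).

Profitable loop is AUD → ZAR → MXN → AUD:
AUD 71,552,000.00 ÷ 0.08511 = ZAR 840,700,270.24
ZAR 840,700,270.24 ÷ 1.018 = MXN 825,835,235.99
MXN 825,835,235.99 × 0.08796 = AUD 72,640,467.36
Profit = AUD 72,640,467.36 − AUD 71,552,000.00

Profit: AUD 1,088,467.36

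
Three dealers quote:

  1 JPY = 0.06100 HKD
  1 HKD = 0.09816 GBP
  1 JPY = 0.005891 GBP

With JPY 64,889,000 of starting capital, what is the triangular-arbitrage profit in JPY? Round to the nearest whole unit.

Profit: JPY 1,065,805

Profitable loop is JPY → HKD → GBP → JPY:
JPY 64,889,000 × 0.06100 = HKD 3,958,229.00
HKD 3,958,229.00 × 0.09816 = GBP 388,539.76
GBP 388,539.76 ÷ 0.005891 = JPY 65,954,805
Profit = JPY 65,954,805 − JPY 64,889,000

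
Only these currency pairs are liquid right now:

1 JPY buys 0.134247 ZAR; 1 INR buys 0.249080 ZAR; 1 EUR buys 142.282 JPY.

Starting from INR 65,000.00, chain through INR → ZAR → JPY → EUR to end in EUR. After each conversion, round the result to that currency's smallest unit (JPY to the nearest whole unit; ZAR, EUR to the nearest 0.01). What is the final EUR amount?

INR 65,000.00 × 0.249080 = ZAR 16,190.20
ZAR 16,190.20 ÷ 0.134247 = JPY 120,600
JPY 120,600 ÷ 142.282 = EUR 847.61

EUR 847.61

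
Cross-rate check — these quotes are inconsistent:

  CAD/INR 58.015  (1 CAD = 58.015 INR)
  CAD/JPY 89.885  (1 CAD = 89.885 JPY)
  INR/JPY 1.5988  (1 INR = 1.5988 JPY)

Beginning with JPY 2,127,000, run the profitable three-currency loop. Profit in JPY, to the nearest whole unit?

Profit: JPY 67,900

Profitable loop is JPY → CAD → INR → JPY:
JPY 2,127,000 ÷ 89.885 = CAD 23,663.57
CAD 23,663.57 × 58.015 = INR 1,372,842.02
INR 1,372,842.02 × 1.5988 = JPY 2,194,900
Profit = JPY 2,194,900 − JPY 2,127,000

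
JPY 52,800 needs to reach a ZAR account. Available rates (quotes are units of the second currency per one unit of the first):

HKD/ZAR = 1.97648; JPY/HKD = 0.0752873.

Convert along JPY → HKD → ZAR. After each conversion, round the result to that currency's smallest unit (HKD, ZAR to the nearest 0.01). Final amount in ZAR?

ZAR 7,856.84

JPY 52,800 × 0.0752873 = HKD 3,975.17
HKD 3,975.17 × 1.97648 = ZAR 7,856.84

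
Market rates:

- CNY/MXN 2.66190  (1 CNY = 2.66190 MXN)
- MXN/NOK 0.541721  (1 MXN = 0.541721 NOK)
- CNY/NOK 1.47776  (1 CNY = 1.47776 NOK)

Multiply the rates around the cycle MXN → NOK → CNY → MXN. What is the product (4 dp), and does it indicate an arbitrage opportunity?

Around MXN → NOK → CNY → MXN: 1 × 0.541721 ÷ 1.47776 × 2.66190 = 0.975806
Product < 1; profitable direction is MXN → CNY → NOK → MXN.

0.9758 (arbitrage exists)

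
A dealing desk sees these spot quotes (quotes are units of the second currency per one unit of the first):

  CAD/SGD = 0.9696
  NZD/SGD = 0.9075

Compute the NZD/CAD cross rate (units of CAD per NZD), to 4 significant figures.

NZD/CAD = 0.9360

1 NZD × 0.9075 = 0.9075 SGD
0.9075 SGD ÷ 0.9696 = 0.935953 CAD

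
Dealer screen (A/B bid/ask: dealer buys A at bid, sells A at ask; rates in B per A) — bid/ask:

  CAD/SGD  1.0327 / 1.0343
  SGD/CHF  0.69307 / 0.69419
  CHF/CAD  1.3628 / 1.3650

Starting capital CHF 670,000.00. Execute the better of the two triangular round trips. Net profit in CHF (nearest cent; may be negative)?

Net profit: CHF 13,623.96

Best loop CHF → SGD → CAD → CHF:
CHF 670,000.00 ÷ 0.69419 (buy SGD at ask) = SGD 965,153.63
SGD 965,153.63 ÷ 1.0343 (buy CAD at ask) = CAD 933,146.70
CAD 933,146.70 ÷ 1.3650 (buy CHF at ask) = CHF 683,623.96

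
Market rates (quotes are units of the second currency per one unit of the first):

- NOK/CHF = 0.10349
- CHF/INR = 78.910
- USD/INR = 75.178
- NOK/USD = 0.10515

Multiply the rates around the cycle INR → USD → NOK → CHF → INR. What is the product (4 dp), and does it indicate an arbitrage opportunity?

1.0331 (arbitrage exists)

Around INR → USD → NOK → CHF → INR: 1 ÷ 75.178 ÷ 0.10515 × 0.10349 × 78.910 = 1.033072
Product > 1; profitable direction is INR → USD → NOK → CHF → INR.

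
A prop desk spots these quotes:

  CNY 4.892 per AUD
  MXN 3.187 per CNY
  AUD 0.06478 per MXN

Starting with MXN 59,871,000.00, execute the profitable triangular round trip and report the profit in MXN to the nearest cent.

Profitable loop is MXN → AUD → CNY → MXN:
MXN 59,871,000.00 × 0.06478 = AUD 3,878,443.38
AUD 3,878,443.38 × 4.892 = CNY 18,973,345.01
CNY 18,973,345.01 × 3.187 = MXN 60,468,050.56
Profit = MXN 60,468,050.56 − MXN 59,871,000.00

Profit: MXN 597,050.56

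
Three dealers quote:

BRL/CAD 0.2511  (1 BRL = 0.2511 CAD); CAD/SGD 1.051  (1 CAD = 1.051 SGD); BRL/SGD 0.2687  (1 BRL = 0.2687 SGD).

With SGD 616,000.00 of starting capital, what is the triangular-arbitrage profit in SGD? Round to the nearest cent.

Profitable loop is SGD → CAD → BRL → SGD:
SGD 616,000.00 ÷ 1.051 = CAD 586,108.47
CAD 586,108.47 ÷ 0.2511 = BRL 2,334,163.55
BRL 2,334,163.55 × 0.2687 = SGD 627,189.75
Profit = SGD 627,189.75 − SGD 616,000.00

Profit: SGD 11,189.75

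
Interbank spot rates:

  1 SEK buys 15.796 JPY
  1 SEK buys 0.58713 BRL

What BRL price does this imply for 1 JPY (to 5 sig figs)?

1 JPY ÷ 15.796 = 0.0633072 SEK
0.0633072 SEK × 0.58713 = 0.0371695 BRL

JPY/BRL = 0.037170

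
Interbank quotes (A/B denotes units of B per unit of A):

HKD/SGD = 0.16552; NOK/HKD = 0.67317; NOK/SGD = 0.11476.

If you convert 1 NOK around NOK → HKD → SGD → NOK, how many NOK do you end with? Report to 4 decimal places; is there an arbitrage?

Around NOK → HKD → SGD → NOK: 1 × 0.67317 × 0.16552 ÷ 0.11476 = 0.970923
Product < 1; profitable direction is NOK → SGD → HKD → NOK.

0.9709 (arbitrage exists)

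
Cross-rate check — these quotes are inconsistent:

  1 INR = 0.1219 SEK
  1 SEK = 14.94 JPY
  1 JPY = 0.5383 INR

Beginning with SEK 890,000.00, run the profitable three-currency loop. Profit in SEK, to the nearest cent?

Profitable loop is SEK → INR → JPY → SEK:
SEK 890,000.00 ÷ 0.1219 = INR 7,301,066.45
INR 7,301,066.45 ÷ 0.5383 = JPY 13,563,192
JPY 13,563,192 ÷ 14.94 = SEK 907,844.20
Profit = SEK 907,844.20 − SEK 890,000.00

Profit: SEK 17,844.20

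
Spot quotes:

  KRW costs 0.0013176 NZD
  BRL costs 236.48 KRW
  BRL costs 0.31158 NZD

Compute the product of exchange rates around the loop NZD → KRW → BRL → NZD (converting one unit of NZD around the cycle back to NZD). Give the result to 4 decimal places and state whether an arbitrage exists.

Around NZD → KRW → BRL → NZD: 1 ÷ 0.0013176 ÷ 236.48 × 0.31158 = 0.999981
Product ≈ 1 (deviation 0.002%, within rounding noise).

1.0000 (no arbitrage)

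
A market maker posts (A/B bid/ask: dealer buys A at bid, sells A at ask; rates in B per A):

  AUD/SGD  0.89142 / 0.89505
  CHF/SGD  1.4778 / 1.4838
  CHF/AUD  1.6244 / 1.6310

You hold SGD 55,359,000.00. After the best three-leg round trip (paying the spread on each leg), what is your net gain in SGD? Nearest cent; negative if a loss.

Best loop SGD → AUD → CHF → SGD:
SGD 55,359,000.00 ÷ 0.89505 (buy AUD at ask) = AUD 61,850,175.97
AUD 61,850,175.97 ÷ 1.6310 (buy CHF at ask) = CHF 37,921,628.43
CHF 37,921,628.43 × 1.4778 (sell CHF at bid) = SGD 56,040,582.49

Net profit: SGD 681,582.49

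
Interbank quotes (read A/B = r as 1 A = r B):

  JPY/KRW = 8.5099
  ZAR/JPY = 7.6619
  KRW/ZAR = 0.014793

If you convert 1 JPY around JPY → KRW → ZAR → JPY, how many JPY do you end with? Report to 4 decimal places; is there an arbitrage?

Around JPY → KRW → ZAR → JPY: 1 × 8.5099 × 0.014793 × 7.6619 = 0.964533
Product < 1; profitable direction is JPY → ZAR → KRW → JPY.

0.9645 (arbitrage exists)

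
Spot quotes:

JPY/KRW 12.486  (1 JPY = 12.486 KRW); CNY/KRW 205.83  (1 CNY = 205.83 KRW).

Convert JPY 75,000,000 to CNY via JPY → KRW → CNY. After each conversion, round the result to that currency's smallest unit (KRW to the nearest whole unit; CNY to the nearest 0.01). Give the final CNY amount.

JPY 75,000,000 × 12.486 = KRW 936,450,000
KRW 936,450,000 ÷ 205.83 = CNY 4,549,628.33

CNY 4,549,628.33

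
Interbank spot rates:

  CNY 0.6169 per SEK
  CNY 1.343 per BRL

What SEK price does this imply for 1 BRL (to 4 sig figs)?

1 BRL × 1.343 = 1.343 CNY
1.343 CNY ÷ 0.6169 = 2.17701 SEK

BRL/SEK = 2.177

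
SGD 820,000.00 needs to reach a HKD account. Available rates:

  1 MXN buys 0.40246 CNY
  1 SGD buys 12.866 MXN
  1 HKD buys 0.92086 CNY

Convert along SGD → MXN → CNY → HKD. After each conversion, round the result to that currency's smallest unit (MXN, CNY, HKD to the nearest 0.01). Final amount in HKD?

SGD 820,000.00 × 12.866 = MXN 10,550,120.00
MXN 10,550,120.00 × 0.40246 = CNY 4,246,001.30
CNY 4,246,001.30 ÷ 0.92086 = HKD 4,610,908.61

HKD 4,610,908.61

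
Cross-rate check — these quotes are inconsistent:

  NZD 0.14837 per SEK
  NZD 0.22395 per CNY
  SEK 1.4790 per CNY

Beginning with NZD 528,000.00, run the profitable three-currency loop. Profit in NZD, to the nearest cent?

Profitable loop is NZD → SEK → CNY → NZD:
NZD 528,000.00 ÷ 0.14837 = SEK 3,558,670.89
SEK 3,558,670.89 ÷ 1.4790 = CNY 2,406,133.12
CNY 2,406,133.12 × 0.22395 = NZD 538,853.51
Profit = NZD 538,853.51 − NZD 528,000.00

Profit: NZD 10,853.51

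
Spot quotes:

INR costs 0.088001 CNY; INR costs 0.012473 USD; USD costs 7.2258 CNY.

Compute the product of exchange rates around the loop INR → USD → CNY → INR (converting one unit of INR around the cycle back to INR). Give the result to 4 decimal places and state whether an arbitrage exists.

1.0242 (arbitrage exists)

Around INR → USD → CNY → INR: 1 × 0.012473 × 7.2258 ÷ 0.088001 = 1.024163
Product > 1; profitable direction is INR → USD → CNY → INR.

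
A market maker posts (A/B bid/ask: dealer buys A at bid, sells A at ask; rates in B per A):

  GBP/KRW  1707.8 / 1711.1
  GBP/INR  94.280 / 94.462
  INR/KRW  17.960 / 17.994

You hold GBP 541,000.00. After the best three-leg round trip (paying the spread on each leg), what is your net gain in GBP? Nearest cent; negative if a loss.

Best loop GBP → KRW → INR → GBP:
GBP 541,000.00 × 1707.8 (sell GBP at bid) = KRW 923,919,800
KRW 923,919,800 ÷ 17.994 (buy INR at ask) = INR 51,345,993.11
INR 51,345,993.11 ÷ 94.462 (buy GBP at ask) = GBP 543,562.42

Net profit: GBP 2,562.42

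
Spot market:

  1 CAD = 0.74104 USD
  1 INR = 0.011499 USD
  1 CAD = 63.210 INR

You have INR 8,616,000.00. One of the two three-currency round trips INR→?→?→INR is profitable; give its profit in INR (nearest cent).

Profitable loop is INR → CAD → USD → INR:
INR 8,616,000.00 ÷ 63.210 = CAD 136,307.55
CAD 136,307.55 × 0.74104 = USD 101,009.34
USD 101,009.34 ÷ 0.011499 = INR 8,784,185.07
Profit = INR 8,784,185.07 − INR 8,616,000.00

Profit: INR 168,185.07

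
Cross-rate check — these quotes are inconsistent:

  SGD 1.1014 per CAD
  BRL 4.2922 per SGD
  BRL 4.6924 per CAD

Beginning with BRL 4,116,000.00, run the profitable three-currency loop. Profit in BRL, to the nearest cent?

Profit: BRL 30,726.22

Profitable loop is BRL → CAD → SGD → BRL:
BRL 4,116,000.00 ÷ 4.6924 = CAD 877,163.07
CAD 877,163.07 × 1.1014 = SGD 966,107.41
SGD 966,107.41 × 4.2922 = BRL 4,146,726.22
Profit = BRL 4,146,726.22 − BRL 4,116,000.00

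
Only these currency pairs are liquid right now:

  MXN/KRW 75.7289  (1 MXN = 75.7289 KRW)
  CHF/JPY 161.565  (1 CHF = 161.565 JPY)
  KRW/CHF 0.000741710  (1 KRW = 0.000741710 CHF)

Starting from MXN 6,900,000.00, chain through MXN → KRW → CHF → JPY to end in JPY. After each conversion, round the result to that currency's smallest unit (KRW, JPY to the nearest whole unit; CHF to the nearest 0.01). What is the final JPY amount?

MXN 6,900,000.00 × 75.7289 = KRW 522,529,410
KRW 522,529,410 × 0.000741710 = CHF 387,565.29
CHF 387,565.29 × 161.565 = JPY 62,616,986

JPY 62,616,986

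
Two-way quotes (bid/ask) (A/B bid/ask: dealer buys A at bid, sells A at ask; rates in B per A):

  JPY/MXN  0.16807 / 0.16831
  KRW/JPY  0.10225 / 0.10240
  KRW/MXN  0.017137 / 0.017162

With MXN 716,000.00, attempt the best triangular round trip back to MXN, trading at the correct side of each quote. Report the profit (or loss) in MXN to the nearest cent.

Net profit: MXN 966.13

Best loop MXN → KRW → JPY → MXN:
MXN 716,000.00 ÷ 0.017162 (buy KRW at ask) = KRW 41,720,079
KRW 41,720,079 × 0.10225 (sell KRW at bid) = JPY 4,265,878
JPY 4,265,878 × 0.16807 (sell JPY at bid) = MXN 716,966.13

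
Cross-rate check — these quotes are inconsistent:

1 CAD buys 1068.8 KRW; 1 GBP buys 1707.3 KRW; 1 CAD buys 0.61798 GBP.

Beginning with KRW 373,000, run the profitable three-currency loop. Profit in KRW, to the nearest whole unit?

Profitable loop is KRW → GBP → CAD → KRW:
KRW 373,000 ÷ 1707.3 = GBP 218.47
GBP 218.47 ÷ 0.61798 = CAD 353.53
CAD 353.53 × 1068.8 = KRW 377,851
Profit = KRW 377,851 − KRW 373,000

Profit: KRW 4,851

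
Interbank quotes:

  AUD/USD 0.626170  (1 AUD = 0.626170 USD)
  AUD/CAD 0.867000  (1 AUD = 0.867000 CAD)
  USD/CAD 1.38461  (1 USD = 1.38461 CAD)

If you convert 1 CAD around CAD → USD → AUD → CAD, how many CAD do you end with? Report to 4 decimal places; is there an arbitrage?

Around CAD → USD → AUD → CAD: 1 ÷ 1.38461 ÷ 0.626170 × 0.867000 = 0.999999
Product ≈ 1 (deviation 0.000%, within rounding noise).

1.0000 (no arbitrage)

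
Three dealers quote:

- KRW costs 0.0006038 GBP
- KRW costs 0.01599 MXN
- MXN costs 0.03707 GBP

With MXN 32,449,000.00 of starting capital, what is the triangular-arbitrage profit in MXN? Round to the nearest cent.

Profitable loop is MXN → KRW → GBP → MXN:
MXN 32,449,000.00 ÷ 0.01599 = KRW 2,029,330,832
KRW 2,029,330,832 × 0.0006038 = GBP 1,225,309.96
GBP 1,225,309.96 ÷ 0.03707 = MXN 33,053,950.80
Profit = MXN 33,053,950.80 − MXN 32,449,000.00

Profit: MXN 604,950.80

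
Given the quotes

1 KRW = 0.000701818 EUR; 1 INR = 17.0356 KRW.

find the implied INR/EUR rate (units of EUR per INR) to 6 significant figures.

INR/EUR = 0.0119559

1 INR × 17.0356 = 17.0356 KRW
17.0356 KRW × 0.000701818 = 0.0119559 EUR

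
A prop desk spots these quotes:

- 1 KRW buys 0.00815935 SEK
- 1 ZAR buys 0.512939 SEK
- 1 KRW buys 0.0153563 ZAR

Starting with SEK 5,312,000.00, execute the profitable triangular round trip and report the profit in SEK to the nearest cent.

Profit: SEK 190,516.08

Profitable loop is SEK → ZAR → KRW → SEK:
SEK 5,312,000.00 ÷ 0.512939 = ZAR 10,356,007.24
ZAR 10,356,007.24 ÷ 0.0153563 = KRW 674,381,670
KRW 674,381,670 × 0.00815935 = SEK 5,502,516.08
Profit = SEK 5,502,516.08 − SEK 5,312,000.00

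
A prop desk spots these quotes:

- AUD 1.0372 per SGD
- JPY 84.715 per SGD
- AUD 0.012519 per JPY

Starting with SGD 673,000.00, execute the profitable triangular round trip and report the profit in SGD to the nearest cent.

Profit: SGD 15,149.04

Profitable loop is SGD → JPY → AUD → SGD:
SGD 673,000.00 × 84.715 = JPY 57,013,195
JPY 57,013,195 × 0.012519 = AUD 713,748.19
AUD 713,748.19 ÷ 1.0372 = SGD 688,149.04
Profit = SGD 688,149.04 − SGD 673,000.00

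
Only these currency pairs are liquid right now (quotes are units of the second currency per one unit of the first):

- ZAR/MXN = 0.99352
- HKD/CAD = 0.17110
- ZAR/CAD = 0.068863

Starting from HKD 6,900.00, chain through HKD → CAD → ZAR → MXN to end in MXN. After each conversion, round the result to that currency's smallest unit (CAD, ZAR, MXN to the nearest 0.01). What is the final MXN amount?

HKD 6,900.00 × 0.17110 = CAD 1,180.59
CAD 1,180.59 ÷ 0.068863 = ZAR 17,144.04
ZAR 17,144.04 × 0.99352 = MXN 17,032.95

MXN 17,032.95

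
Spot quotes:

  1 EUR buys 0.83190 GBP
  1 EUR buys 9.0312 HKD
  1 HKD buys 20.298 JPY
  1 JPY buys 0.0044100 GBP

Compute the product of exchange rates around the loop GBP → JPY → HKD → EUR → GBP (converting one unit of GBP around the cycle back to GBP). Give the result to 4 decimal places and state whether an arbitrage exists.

Around GBP → JPY → HKD → EUR → GBP: 1 ÷ 0.0044100 ÷ 20.298 ÷ 9.0312 × 0.83190 = 1.029044
Product > 1; profitable direction is GBP → JPY → HKD → EUR → GBP.

1.0290 (arbitrage exists)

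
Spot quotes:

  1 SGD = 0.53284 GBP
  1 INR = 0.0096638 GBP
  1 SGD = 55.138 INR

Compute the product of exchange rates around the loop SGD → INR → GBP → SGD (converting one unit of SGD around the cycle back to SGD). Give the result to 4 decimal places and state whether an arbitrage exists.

Around SGD → INR → GBP → SGD: 1 × 55.138 × 0.0096638 ÷ 0.53284 = 1.000005
Product ≈ 1 (deviation 0.000%, within rounding noise).

1.0000 (no arbitrage)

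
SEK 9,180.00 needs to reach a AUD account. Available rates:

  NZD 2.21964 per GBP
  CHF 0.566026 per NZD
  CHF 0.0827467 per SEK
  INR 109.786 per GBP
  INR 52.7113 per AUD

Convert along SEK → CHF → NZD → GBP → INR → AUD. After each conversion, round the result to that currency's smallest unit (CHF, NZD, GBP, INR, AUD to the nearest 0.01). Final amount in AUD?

SEK 9,180.00 × 0.0827467 = CHF 759.61
CHF 759.61 ÷ 0.566026 = NZD 1,342.01
NZD 1,342.01 ÷ 2.21964 = GBP 604.61
GBP 604.61 × 109.786 = INR 66,377.71
INR 66,377.71 ÷ 52.7113 = AUD 1,259.27

AUD 1,259.27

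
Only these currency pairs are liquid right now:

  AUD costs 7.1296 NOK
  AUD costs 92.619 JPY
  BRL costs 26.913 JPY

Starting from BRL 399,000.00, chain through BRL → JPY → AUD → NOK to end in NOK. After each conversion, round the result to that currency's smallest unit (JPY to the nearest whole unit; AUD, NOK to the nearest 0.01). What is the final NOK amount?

BRL 399,000.00 × 26.913 = JPY 10,738,287
JPY 10,738,287 ÷ 92.619 = AUD 115,940.43
AUD 115,940.43 × 7.1296 = NOK 826,608.89

NOK 826,608.89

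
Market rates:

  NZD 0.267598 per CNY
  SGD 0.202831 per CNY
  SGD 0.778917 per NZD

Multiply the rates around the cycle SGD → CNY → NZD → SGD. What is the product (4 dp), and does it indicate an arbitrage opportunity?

Around SGD → CNY → NZD → SGD: 1 ÷ 0.202831 × 0.267598 × 0.778917 = 1.027637
Product > 1; profitable direction is SGD → CNY → NZD → SGD.

1.0276 (arbitrage exists)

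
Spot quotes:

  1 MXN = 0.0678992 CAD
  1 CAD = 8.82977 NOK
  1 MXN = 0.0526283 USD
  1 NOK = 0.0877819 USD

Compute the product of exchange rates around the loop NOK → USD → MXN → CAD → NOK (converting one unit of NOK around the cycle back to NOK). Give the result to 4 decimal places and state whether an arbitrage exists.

1.0000 (no arbitrage)

Around NOK → USD → MXN → CAD → NOK: 1 × 0.0877819 ÷ 0.0526283 × 0.0678992 × 8.82977 = 0.999999
Product ≈ 1 (deviation 0.000%, within rounding noise).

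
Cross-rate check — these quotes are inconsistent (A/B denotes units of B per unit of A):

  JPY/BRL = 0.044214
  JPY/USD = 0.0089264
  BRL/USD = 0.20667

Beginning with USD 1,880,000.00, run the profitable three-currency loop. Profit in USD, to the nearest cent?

Profitable loop is USD → JPY → BRL → USD:
USD 1,880,000.00 ÷ 0.0089264 = JPY 210,611,221
JPY 210,611,221 × 0.044214 = BRL 9,311,964.51
BRL 9,311,964.51 × 0.20667 = USD 1,924,503.71
Profit = USD 1,924,503.71 − USD 1,880,000.00

Profit: USD 44,503.71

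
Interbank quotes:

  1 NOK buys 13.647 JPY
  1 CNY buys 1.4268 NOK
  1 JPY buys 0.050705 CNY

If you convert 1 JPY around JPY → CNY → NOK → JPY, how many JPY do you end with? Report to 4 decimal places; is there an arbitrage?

0.9873 (arbitrage exists)

Around JPY → CNY → NOK → JPY: 1 × 0.050705 × 1.4268 × 13.647 = 0.987304
Product < 1; profitable direction is JPY → NOK → CNY → JPY.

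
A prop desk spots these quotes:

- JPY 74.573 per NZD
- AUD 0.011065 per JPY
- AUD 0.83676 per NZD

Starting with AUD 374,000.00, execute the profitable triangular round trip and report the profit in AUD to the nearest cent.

Profitable loop is AUD → JPY → NZD → AUD:
AUD 374,000.00 ÷ 0.011065 = JPY 33,800,271
JPY 33,800,271 ÷ 74.573 = NZD 453,250.79
NZD 453,250.79 × 0.83676 = AUD 379,262.13
Profit = AUD 379,262.13 − AUD 374,000.00

Profit: AUD 5,262.13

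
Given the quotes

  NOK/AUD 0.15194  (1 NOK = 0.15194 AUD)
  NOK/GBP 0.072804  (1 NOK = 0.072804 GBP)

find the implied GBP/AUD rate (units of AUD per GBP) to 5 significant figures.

1 GBP ÷ 0.072804 = 13.7355 NOK
13.7355 NOK × 0.15194 = 2.08697 AUD

GBP/AUD = 2.0870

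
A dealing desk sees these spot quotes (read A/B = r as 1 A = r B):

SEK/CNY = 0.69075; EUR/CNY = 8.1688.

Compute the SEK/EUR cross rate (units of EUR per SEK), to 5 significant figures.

SEK/EUR = 0.084560

1 SEK × 0.69075 = 0.69075 CNY
0.69075 CNY ÷ 8.1688 = 0.0845595 EUR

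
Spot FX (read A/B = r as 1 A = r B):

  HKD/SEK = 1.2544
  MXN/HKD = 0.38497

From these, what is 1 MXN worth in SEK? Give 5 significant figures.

MXN/SEK = 0.48291

1 MXN × 0.38497 = 0.38497 HKD
0.38497 HKD × 1.2544 = 0.482906 SEK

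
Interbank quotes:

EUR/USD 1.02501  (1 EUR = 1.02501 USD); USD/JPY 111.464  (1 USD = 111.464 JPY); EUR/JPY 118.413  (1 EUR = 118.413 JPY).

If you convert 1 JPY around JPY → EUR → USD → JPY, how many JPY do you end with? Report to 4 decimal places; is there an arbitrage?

Around JPY → EUR → USD → JPY: 1 ÷ 118.413 × 1.02501 × 111.464 = 0.964858
Product < 1; profitable direction is JPY → USD → EUR → JPY.

0.9649 (arbitrage exists)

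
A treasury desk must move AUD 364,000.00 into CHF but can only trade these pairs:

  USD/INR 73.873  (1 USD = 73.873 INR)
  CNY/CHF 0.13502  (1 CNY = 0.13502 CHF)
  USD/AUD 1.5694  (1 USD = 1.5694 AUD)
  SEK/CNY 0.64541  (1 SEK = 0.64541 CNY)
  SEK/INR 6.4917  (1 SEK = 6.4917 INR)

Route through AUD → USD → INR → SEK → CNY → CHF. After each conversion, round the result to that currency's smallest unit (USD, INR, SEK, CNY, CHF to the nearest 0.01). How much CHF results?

AUD 364,000.00 ÷ 1.5694 = USD 231,935.77
USD 231,935.77 × 73.873 = INR 17,133,791.14
INR 17,133,791.14 ÷ 6.4917 = SEK 2,639,338.10
SEK 2,639,338.10 × 0.64541 = CNY 1,703,455.20
CNY 1,703,455.20 × 0.13502 = CHF 230,000.52

CHF 230,000.52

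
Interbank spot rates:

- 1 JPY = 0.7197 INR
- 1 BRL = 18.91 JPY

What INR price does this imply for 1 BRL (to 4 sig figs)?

BRL/INR = 13.61

1 BRL × 18.91 = 18.91 JPY
18.91 JPY × 0.7197 = 13.6095 INR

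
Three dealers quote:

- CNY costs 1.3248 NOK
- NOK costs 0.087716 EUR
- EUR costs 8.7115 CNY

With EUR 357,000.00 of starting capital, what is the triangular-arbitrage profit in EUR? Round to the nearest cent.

Profitable loop is EUR → CNY → NOK → EUR:
EUR 357,000.00 × 8.7115 = CNY 3,110,005.50
CNY 3,110,005.50 × 1.3248 = NOK 4,120,135.29
NOK 4,120,135.29 × 0.087716 = EUR 361,401.79
Profit = EUR 361,401.79 − EUR 357,000.00

Profit: EUR 4,401.79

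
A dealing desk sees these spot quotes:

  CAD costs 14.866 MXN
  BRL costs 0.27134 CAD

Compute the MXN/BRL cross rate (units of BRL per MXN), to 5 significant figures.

1 MXN ÷ 14.866 = 0.0672676 CAD
0.0672676 CAD ÷ 0.27134 = 0.247909 BRL

MXN/BRL = 0.24791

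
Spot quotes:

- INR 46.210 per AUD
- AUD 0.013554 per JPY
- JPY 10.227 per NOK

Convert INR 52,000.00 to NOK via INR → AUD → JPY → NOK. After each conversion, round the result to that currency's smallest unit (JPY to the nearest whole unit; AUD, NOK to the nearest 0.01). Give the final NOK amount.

NOK 8,118.02

INR 52,000.00 ÷ 46.210 = AUD 1,125.30
AUD 1,125.30 ÷ 0.013554 = JPY 83,023
JPY 83,023 ÷ 10.227 = NOK 8,118.02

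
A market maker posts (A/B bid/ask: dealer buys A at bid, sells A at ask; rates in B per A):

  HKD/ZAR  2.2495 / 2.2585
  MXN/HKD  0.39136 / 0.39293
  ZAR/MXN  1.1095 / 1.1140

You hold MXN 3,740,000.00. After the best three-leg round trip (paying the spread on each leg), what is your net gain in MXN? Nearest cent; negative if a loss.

Net profit: MXN 43,128.81

Best loop MXN → ZAR → HKD → MXN:
MXN 3,740,000.00 ÷ 1.1140 (buy ZAR at ask) = ZAR 3,357,271.10
ZAR 3,357,271.10 ÷ 2.2585 (buy HKD at ask) = HKD 1,486,504.80
HKD 1,486,504.80 ÷ 0.39293 (buy MXN at ask) = MXN 3,783,128.81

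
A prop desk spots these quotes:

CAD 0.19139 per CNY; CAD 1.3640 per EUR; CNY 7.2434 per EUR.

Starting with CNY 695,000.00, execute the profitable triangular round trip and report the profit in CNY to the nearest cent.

Profit: CNY 11,369.84

Profitable loop is CNY → CAD → EUR → CNY:
CNY 695,000.00 × 0.19139 = CAD 133,016.05
CAD 133,016.05 ÷ 1.3640 = EUR 97,519.10
EUR 97,519.10 × 7.2434 = CNY 706,369.84
Profit = CNY 706,369.84 − CNY 695,000.00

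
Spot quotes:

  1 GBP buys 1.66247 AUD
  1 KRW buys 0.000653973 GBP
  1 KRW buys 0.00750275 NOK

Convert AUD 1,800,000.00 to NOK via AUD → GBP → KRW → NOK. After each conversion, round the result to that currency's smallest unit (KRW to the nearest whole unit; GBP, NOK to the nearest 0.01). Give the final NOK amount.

NOK 12,421,651.58

AUD 1,800,000.00 ÷ 1.66247 = GBP 1,082,726.30
GBP 1,082,726.30 ÷ 0.000653973 = KRW 1,655,613,152
KRW 1,655,613,152 × 0.00750275 = NOK 12,421,651.58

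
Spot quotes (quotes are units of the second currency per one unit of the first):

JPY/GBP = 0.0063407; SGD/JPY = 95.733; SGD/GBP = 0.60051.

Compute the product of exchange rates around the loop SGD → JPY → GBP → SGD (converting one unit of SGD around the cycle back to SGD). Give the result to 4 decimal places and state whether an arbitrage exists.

Around SGD → JPY → GBP → SGD: 1 × 95.733 × 0.0063407 ÷ 0.60051 = 1.010831
Product > 1; profitable direction is SGD → JPY → GBP → SGD.

1.0108 (arbitrage exists)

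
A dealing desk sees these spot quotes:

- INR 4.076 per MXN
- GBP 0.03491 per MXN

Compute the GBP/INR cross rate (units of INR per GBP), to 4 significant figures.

1 GBP ÷ 0.03491 = 28.6451 MXN
28.6451 MXN × 4.076 = 116.757 INR

GBP/INR = 116.8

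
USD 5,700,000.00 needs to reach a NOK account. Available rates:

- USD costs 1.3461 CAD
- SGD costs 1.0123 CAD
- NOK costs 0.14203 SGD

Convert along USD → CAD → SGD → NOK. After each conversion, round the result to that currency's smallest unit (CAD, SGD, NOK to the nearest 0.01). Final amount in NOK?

USD 5,700,000.00 × 1.3461 = CAD 7,672,770.00
CAD 7,672,770.00 ÷ 1.0123 = SGD 7,579,541.64
SGD 7,579,541.64 ÷ 0.14203 = NOK 53,365,779.34

NOK 53,365,779.34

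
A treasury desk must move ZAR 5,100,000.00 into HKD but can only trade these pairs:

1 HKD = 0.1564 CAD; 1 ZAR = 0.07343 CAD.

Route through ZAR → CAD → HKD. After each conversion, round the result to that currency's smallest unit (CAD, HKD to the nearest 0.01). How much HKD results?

HKD 2,394,456.52

ZAR 5,100,000.00 × 0.07343 = CAD 374,493.00
CAD 374,493.00 ÷ 0.1564 = HKD 2,394,456.52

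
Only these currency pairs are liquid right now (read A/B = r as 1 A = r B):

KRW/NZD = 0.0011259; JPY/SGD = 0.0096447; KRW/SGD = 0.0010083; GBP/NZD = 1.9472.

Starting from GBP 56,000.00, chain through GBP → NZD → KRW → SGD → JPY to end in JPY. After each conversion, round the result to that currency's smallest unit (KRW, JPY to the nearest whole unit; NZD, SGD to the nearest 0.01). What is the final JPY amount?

GBP 56,000.00 × 1.9472 = NZD 109,043.20
NZD 109,043.20 ÷ 0.0011259 = KRW 96,849,809
KRW 96,849,809 × 0.0010083 = SGD 97,653.66
SGD 97,653.66 ÷ 0.0096447 = JPY 10,125,111

JPY 10,125,111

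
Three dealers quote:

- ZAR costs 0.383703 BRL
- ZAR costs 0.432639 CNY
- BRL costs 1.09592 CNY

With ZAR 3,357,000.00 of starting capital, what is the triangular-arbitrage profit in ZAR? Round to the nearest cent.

Profitable loop is ZAR → CNY → BRL → ZAR:
ZAR 3,357,000.00 × 0.432639 = CNY 1,452,369.12
CNY 1,452,369.12 ÷ 1.09592 = BRL 1,325,251.04
BRL 1,325,251.04 ÷ 0.383703 = ZAR 3,453,845.92
Profit = ZAR 3,453,845.92 − ZAR 3,357,000.00

Profit: ZAR 96,845.92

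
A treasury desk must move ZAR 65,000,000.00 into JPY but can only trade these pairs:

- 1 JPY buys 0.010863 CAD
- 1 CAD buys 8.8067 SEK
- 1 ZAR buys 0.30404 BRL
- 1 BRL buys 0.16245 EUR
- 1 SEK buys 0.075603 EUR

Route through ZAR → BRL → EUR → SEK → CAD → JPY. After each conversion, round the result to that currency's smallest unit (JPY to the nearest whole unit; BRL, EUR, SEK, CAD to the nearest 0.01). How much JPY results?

JPY 443,876,124

ZAR 65,000,000.00 × 0.30404 = BRL 19,762,600.00
BRL 19,762,600.00 × 0.16245 = EUR 3,210,434.37
EUR 3,210,434.37 ÷ 0.075603 = SEK 42,464,378.00
SEK 42,464,378.00 ÷ 8.8067 = CAD 4,821,826.34
CAD 4,821,826.34 ÷ 0.010863 = JPY 443,876,124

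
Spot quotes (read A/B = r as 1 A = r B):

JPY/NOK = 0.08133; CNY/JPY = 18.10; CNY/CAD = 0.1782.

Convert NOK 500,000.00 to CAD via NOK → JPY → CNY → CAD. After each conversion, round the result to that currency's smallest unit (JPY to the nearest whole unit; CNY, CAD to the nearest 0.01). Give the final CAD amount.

NOK 500,000.00 ÷ 0.08133 = JPY 6,147,793
JPY 6,147,793 ÷ 18.10 = CNY 339,657.07
CNY 339,657.07 × 0.1782 = CAD 60,526.89

CAD 60,526.89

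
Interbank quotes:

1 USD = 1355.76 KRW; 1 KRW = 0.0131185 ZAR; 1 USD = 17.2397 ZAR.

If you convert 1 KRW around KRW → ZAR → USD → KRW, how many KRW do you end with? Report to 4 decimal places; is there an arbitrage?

Around KRW → ZAR → USD → KRW: 1 × 0.0131185 ÷ 17.2397 × 1355.76 = 1.031662
Product > 1; profitable direction is KRW → ZAR → USD → KRW.

1.0317 (arbitrage exists)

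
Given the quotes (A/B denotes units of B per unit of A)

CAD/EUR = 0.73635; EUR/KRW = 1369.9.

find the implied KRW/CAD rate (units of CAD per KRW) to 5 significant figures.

KRW/CAD = 0.00099135

1 KRW ÷ 1369.9 = 0.00072998 EUR
0.00072998 EUR ÷ 0.73635 = 0.00099135 CAD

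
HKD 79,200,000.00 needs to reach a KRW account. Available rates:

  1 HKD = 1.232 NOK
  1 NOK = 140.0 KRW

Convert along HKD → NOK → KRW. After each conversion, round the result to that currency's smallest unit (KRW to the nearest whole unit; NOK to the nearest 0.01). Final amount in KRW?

KRW 13,660,416,000

HKD 79,200,000.00 × 1.232 = NOK 97,574,400.00
NOK 97,574,400.00 × 140.0 = KRW 13,660,416,000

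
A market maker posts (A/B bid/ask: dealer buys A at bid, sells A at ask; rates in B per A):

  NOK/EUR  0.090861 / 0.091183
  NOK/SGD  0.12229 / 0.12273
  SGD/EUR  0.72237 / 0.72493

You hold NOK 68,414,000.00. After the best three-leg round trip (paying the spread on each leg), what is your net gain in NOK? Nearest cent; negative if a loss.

Net profit: NOK 1,453,578.04

Best loop NOK → EUR → SGD → NOK:
NOK 68,414,000.00 × 0.090861 (sell NOK at bid) = EUR 6,216,164.45
EUR 6,216,164.45 ÷ 0.72493 (buy SGD at ask) = SGD 8,574,847.85
SGD 8,574,847.85 ÷ 0.12273 (buy NOK at ask) = NOK 69,867,578.04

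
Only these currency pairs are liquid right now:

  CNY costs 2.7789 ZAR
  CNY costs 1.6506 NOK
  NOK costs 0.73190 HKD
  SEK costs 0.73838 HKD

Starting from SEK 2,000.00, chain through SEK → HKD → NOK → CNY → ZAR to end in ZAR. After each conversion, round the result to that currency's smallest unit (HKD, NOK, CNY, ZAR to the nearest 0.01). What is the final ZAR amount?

SEK 2,000.00 × 0.73838 = HKD 1,476.76
HKD 1,476.76 ÷ 0.73190 = NOK 2,017.71
NOK 2,017.71 ÷ 1.6506 = CNY 1,222.41
CNY 1,222.41 × 2.7789 = ZAR 3,396.96

ZAR 3,396.96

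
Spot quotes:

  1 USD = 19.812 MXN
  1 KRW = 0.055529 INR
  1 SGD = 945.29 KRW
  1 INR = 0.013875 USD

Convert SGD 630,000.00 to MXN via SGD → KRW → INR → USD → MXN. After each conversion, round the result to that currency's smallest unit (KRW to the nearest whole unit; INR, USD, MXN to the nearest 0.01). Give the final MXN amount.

SGD 630,000.00 × 945.29 = KRW 595,532,700
KRW 595,532,700 × 0.055529 = INR 33,069,335.30
INR 33,069,335.30 × 0.013875 = USD 458,837.03
USD 458,837.03 × 19.812 = MXN 9,090,479.24

MXN 9,090,479.24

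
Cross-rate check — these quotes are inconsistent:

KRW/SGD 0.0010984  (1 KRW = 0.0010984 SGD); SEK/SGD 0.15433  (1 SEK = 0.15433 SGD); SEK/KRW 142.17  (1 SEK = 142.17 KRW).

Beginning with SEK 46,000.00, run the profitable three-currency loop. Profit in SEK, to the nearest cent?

Profit: SEK 545.31

Profitable loop is SEK → KRW → SGD → SEK:
SEK 46,000.00 × 142.17 = KRW 6,539,820
KRW 6,539,820 × 0.0010984 = SGD 7,183.34
SGD 7,183.34 ÷ 0.15433 = SEK 46,545.31
Profit = SEK 46,545.31 − SEK 46,000.00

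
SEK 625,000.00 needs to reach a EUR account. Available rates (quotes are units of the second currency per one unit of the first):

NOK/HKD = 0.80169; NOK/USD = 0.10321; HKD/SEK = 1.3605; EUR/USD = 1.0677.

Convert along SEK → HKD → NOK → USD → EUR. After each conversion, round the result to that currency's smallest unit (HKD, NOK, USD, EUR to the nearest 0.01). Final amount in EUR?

EUR 55,392.07

SEK 625,000.00 ÷ 1.3605 = HKD 459,389.93
HKD 459,389.93 ÷ 0.80169 = NOK 573,026.89
NOK 573,026.89 × 0.10321 = USD 59,142.11
USD 59,142.11 ÷ 1.0677 = EUR 55,392.07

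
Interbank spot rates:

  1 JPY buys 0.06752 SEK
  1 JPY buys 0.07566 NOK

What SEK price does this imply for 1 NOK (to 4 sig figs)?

NOK/SEK = 0.8924

1 NOK ÷ 0.07566 = 13.217 JPY
13.217 JPY × 0.06752 = 0.892413 SEK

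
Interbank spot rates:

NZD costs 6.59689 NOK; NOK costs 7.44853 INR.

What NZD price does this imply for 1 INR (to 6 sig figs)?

INR/NZD = 0.0203512

1 INR ÷ 7.44853 = 0.134255 NOK
0.134255 NOK ÷ 6.59689 = 0.0203512 NZD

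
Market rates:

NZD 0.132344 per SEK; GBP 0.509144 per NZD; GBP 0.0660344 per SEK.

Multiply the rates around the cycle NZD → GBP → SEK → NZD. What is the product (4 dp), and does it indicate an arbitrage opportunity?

Around NZD → GBP → SEK → NZD: 1 × 0.509144 ÷ 0.0660344 × 0.132344 = 1.020410
Product > 1; profitable direction is NZD → GBP → SEK → NZD.

1.0204 (arbitrage exists)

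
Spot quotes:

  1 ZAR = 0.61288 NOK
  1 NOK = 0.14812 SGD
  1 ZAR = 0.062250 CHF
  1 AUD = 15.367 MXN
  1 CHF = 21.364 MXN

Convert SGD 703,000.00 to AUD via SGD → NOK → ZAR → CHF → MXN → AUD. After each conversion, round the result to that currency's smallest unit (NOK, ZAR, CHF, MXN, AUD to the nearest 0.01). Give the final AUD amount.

AUD 670,191.64

SGD 703,000.00 ÷ 0.14812 = NOK 4,746,151.77
NOK 4,746,151.77 ÷ 0.61288 = ZAR 7,744,014.77
ZAR 7,744,014.77 × 0.062250 = CHF 482,064.92
CHF 482,064.92 × 21.364 = MXN 10,298,834.95
MXN 10,298,834.95 ÷ 15.367 = AUD 670,191.64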